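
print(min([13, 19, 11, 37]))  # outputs 11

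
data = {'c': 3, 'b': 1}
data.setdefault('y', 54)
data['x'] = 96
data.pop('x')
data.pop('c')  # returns 3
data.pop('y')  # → 54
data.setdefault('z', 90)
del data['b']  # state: {'z': 90}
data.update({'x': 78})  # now {'z': 90, 'x': 78}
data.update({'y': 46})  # {'z': 90, 'x': 78, 'y': 46}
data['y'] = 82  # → {'z': 90, 'x': 78, 'y': 82}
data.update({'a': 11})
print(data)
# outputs {'z': 90, 'x': 78, 'y': 82, 'a': 11}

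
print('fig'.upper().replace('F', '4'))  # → 4IG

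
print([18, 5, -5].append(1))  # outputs None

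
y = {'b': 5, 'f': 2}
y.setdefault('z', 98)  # 98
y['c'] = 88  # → {'b': 5, 'f': 2, 'z': 98, 'c': 88}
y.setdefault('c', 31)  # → 88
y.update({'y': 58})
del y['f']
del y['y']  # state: {'b': 5, 'z': 98, 'c': 88}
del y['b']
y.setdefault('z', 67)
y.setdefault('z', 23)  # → 98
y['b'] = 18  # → {'z': 98, 'c': 88, 'b': 18}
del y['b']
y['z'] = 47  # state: {'z': 47, 'c': 88}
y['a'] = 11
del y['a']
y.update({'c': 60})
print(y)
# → {'z': 47, 'c': 60}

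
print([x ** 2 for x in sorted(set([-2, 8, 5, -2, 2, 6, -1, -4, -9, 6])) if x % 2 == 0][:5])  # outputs [16, 4, 4, 36, 64]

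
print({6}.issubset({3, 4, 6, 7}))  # True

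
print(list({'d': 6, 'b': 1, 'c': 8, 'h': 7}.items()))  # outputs [('d', 6), ('b', 1), ('c', 8), ('h', 7)]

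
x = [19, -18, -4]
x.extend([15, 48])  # [19, -18, -4, 15, 48]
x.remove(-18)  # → [19, -4, 15, 48]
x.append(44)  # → [19, -4, 15, 48, 44]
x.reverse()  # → [44, 48, 15, -4, 19]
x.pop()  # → 19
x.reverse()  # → [-4, 15, 48, 44]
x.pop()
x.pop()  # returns 48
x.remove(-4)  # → [15]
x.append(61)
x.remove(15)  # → [61]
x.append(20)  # [61, 20]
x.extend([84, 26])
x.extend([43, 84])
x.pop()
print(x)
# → [61, 20, 84, 26, 43]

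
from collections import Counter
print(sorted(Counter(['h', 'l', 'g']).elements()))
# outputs ['g', 'h', 'l']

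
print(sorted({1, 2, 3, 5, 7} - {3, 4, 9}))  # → [1, 2, 5, 7]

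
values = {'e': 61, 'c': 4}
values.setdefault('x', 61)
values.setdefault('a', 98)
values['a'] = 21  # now {'e': 61, 'c': 4, 'x': 61, 'a': 21}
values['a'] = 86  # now {'e': 61, 'c': 4, 'x': 61, 'a': 86}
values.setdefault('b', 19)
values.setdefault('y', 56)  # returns 56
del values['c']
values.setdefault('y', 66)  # 56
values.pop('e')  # 61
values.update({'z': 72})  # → {'x': 61, 'a': 86, 'b': 19, 'y': 56, 'z': 72}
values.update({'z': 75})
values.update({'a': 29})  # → {'x': 61, 'a': 29, 'b': 19, 'y': 56, 'z': 75}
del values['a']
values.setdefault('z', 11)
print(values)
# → {'x': 61, 'b': 19, 'y': 56, 'z': 75}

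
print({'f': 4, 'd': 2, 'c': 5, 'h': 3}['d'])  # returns 2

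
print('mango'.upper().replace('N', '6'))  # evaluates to MA6GO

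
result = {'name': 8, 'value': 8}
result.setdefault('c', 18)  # 18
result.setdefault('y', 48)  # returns 48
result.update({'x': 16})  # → {'name': 8, 'value': 8, 'c': 18, 'y': 48, 'x': 16}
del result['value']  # {'name': 8, 'c': 18, 'y': 48, 'x': 16}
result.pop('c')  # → 18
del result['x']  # {'name': 8, 'y': 48}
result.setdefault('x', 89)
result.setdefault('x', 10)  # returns 89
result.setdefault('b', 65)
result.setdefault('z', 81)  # 81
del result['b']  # {'name': 8, 'y': 48, 'x': 89, 'z': 81}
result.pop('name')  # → 8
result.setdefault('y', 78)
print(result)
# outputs {'y': 48, 'x': 89, 'z': 81}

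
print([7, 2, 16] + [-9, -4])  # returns [7, 2, 16, -9, -4]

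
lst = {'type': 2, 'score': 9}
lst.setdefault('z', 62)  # 62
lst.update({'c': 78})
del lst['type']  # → {'score': 9, 'z': 62, 'c': 78}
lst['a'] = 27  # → {'score': 9, 'z': 62, 'c': 78, 'a': 27}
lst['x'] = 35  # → {'score': 9, 'z': 62, 'c': 78, 'a': 27, 'x': 35}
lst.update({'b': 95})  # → {'score': 9, 'z': 62, 'c': 78, 'a': 27, 'x': 35, 'b': 95}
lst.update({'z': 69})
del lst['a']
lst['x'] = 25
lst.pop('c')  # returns 78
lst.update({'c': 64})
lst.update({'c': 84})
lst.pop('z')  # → 69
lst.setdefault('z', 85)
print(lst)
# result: {'score': 9, 'x': 25, 'b': 95, 'c': 84, 'z': 85}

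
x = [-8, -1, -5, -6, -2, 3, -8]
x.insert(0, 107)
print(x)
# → [107, -8, -1, -5, -6, -2, 3, -8]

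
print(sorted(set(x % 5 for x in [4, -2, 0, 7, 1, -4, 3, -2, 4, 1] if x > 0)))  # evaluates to [1, 2, 3, 4]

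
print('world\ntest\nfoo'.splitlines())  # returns ['world', 'test', 'foo']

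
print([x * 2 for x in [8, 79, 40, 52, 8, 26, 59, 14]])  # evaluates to [16, 158, 80, 104, 16, 52, 118, 28]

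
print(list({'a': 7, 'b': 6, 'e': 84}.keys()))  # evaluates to ['a', 'b', 'e']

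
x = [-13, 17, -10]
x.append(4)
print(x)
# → [-13, 17, -10, 4]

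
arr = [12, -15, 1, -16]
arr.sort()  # [-16, -15, 1, 12]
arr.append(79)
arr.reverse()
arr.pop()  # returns -16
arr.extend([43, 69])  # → [79, 12, 1, -15, 43, 69]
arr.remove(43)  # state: [79, 12, 1, -15, 69]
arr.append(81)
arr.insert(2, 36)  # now [79, 12, 36, 1, -15, 69, 81]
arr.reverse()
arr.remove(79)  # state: [81, 69, -15, 1, 36, 12]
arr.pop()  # 12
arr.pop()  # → 36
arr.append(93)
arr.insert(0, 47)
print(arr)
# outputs [47, 81, 69, -15, 1, 93]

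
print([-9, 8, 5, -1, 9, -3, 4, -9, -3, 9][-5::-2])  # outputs [-3, -1, 8]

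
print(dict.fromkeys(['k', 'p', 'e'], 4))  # {'k': 4, 'p': 4, 'e': 4}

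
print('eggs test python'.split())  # ['eggs', 'test', 'python']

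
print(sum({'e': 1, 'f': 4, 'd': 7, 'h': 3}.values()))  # 15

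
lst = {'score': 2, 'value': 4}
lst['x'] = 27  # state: {'score': 2, 'value': 4, 'x': 27}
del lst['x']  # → {'score': 2, 'value': 4}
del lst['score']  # {'value': 4}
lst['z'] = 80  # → {'value': 4, 'z': 80}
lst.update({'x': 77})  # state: {'value': 4, 'z': 80, 'x': 77}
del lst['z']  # {'value': 4, 'x': 77}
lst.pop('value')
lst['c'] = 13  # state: {'x': 77, 'c': 13}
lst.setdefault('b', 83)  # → 83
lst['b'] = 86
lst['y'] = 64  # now {'x': 77, 'c': 13, 'b': 86, 'y': 64}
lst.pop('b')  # 86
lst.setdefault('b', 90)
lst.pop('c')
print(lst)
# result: {'x': 77, 'y': 64, 'b': 90}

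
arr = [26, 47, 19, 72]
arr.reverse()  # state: [72, 19, 47, 26]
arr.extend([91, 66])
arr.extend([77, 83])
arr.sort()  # [19, 26, 47, 66, 72, 77, 83, 91]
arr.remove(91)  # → [19, 26, 47, 66, 72, 77, 83]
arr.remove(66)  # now [19, 26, 47, 72, 77, 83]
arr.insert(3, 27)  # [19, 26, 47, 27, 72, 77, 83]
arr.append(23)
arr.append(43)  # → [19, 26, 47, 27, 72, 77, 83, 23, 43]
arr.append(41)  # [19, 26, 47, 27, 72, 77, 83, 23, 43, 41]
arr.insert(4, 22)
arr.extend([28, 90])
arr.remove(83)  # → [19, 26, 47, 27, 22, 72, 77, 23, 43, 41, 28, 90]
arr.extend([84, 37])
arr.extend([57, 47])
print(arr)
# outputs [19, 26, 47, 27, 22, 72, 77, 23, 43, 41, 28, 90, 84, 37, 57, 47]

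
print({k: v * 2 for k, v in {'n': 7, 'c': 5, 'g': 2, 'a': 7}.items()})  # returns {'n': 14, 'c': 10, 'g': 4, 'a': 14}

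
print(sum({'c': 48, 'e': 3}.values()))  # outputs 51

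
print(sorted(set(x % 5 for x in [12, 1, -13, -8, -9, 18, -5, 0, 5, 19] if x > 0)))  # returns [0, 1, 2, 3, 4]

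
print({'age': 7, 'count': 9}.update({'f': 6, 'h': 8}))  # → None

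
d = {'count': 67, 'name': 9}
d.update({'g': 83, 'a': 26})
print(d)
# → {'count': 67, 'name': 9, 'g': 83, 'a': 26}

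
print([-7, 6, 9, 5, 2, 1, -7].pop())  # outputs -7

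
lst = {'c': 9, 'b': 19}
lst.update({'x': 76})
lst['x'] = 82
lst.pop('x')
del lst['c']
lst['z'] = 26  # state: {'b': 19, 'z': 26}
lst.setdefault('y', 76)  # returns 76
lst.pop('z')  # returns 26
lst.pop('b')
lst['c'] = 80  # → {'y': 76, 'c': 80}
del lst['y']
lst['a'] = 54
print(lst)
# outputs {'c': 80, 'a': 54}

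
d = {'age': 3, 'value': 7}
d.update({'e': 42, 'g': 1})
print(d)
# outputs {'age': 3, 'value': 7, 'e': 42, 'g': 1}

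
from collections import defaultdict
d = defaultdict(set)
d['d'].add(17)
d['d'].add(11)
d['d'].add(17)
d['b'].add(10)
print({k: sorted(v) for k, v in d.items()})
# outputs {'d': [11, 17], 'b': [10]}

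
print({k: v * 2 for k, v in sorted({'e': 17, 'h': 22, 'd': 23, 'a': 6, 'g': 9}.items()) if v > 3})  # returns {'a': 12, 'd': 46, 'e': 34, 'g': 18, 'h': 44}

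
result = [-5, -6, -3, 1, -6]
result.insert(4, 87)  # [-5, -6, -3, 1, 87, -6]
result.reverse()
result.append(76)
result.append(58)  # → [-6, 87, 1, -3, -6, -5, 76, 58]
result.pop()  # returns 58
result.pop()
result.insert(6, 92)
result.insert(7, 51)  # [-6, 87, 1, -3, -6, -5, 92, 51]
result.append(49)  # [-6, 87, 1, -3, -6, -5, 92, 51, 49]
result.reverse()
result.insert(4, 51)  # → [49, 51, 92, -5, 51, -6, -3, 1, 87, -6]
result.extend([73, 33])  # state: [49, 51, 92, -5, 51, -6, -3, 1, 87, -6, 73, 33]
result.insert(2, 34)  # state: [49, 51, 34, 92, -5, 51, -6, -3, 1, 87, -6, 73, 33]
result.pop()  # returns 33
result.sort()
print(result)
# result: [-6, -6, -5, -3, 1, 34, 49, 51, 51, 73, 87, 92]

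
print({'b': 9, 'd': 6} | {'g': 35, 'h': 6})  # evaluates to {'b': 9, 'd': 6, 'g': 35, 'h': 6}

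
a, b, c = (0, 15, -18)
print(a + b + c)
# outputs -3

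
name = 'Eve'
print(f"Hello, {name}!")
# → Hello, Eve!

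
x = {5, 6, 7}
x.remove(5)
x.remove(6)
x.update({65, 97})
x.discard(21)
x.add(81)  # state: {7, 65, 81, 97}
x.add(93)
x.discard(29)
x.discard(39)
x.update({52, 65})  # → {7, 52, 65, 81, 93, 97}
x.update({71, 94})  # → {7, 52, 65, 71, 81, 93, 94, 97}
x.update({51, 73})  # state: {7, 51, 52, 65, 71, 73, 81, 93, 94, 97}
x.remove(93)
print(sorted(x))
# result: [7, 51, 52, 65, 71, 73, 81, 94, 97]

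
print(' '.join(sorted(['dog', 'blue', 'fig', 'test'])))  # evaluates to blue dog fig test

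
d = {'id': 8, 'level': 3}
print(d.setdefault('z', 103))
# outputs 103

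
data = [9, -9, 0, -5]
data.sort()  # [-9, -5, 0, 9]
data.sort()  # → [-9, -5, 0, 9]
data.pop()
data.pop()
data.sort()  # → [-9, -5]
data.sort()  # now [-9, -5]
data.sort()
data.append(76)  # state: [-9, -5, 76]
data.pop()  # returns 76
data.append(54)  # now [-9, -5, 54]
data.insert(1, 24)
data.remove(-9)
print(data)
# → [24, -5, 54]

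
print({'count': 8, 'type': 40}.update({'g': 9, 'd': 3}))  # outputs None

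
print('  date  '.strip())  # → date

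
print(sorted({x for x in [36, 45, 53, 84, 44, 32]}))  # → [32, 36, 44, 45, 53, 84]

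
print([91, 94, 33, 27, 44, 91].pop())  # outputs 91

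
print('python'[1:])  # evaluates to ython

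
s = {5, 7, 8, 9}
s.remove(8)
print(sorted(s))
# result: [5, 7, 9]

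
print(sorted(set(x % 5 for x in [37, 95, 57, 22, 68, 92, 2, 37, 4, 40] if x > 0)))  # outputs [0, 2, 3, 4]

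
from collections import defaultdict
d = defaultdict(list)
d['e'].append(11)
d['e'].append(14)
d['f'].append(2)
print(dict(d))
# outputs {'e': [11, 14], 'f': [2]}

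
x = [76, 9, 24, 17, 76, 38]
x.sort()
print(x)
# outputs [9, 17, 24, 38, 76, 76]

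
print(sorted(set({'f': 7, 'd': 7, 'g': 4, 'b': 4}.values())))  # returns [4, 7]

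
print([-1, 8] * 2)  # [-1, 8, -1, 8]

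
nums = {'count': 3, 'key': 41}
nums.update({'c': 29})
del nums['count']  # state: {'key': 41, 'c': 29}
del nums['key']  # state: {'c': 29}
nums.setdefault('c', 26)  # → 29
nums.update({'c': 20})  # {'c': 20}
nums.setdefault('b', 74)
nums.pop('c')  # 20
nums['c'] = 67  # {'b': 74, 'c': 67}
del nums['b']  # {'c': 67}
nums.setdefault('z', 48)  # 48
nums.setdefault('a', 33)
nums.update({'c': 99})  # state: {'c': 99, 'z': 48, 'a': 33}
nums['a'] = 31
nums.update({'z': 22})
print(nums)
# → {'c': 99, 'z': 22, 'a': 31}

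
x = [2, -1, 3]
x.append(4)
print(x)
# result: [2, -1, 3, 4]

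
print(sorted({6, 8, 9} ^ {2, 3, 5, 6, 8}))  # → [2, 3, 5, 9]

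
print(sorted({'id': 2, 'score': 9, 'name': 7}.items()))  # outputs [('id', 2), ('name', 7), ('score', 9)]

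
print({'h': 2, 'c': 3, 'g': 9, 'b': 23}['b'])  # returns 23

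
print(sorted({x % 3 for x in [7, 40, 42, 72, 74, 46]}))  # [0, 1, 2]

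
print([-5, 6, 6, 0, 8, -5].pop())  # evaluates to -5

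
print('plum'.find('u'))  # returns 2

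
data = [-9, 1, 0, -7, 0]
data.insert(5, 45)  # [-9, 1, 0, -7, 0, 45]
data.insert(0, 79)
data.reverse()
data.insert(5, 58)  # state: [45, 0, -7, 0, 1, 58, -9, 79]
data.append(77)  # [45, 0, -7, 0, 1, 58, -9, 79, 77]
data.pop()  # 77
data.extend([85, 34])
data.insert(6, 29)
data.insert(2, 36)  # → [45, 0, 36, -7, 0, 1, 58, 29, -9, 79, 85, 34]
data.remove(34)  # [45, 0, 36, -7, 0, 1, 58, 29, -9, 79, 85]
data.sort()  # [-9, -7, 0, 0, 1, 29, 36, 45, 58, 79, 85]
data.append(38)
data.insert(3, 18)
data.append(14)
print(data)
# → [-9, -7, 0, 18, 0, 1, 29, 36, 45, 58, 79, 85, 38, 14]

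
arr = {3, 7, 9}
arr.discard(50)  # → {3, 7, 9}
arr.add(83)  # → {3, 7, 9, 83}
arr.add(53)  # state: {3, 7, 9, 53, 83}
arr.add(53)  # {3, 7, 9, 53, 83}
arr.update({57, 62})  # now {3, 7, 9, 53, 57, 62, 83}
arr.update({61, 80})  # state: {3, 7, 9, 53, 57, 61, 62, 80, 83}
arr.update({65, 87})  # {3, 7, 9, 53, 57, 61, 62, 65, 80, 83, 87}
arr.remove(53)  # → {3, 7, 9, 57, 61, 62, 65, 80, 83, 87}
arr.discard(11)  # {3, 7, 9, 57, 61, 62, 65, 80, 83, 87}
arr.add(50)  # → {3, 7, 9, 50, 57, 61, 62, 65, 80, 83, 87}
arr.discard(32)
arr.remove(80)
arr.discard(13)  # {3, 7, 9, 50, 57, 61, 62, 65, 83, 87}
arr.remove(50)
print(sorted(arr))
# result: [3, 7, 9, 57, 61, 62, 65, 83, 87]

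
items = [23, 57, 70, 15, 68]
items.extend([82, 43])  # [23, 57, 70, 15, 68, 82, 43]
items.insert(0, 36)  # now [36, 23, 57, 70, 15, 68, 82, 43]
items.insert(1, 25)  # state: [36, 25, 23, 57, 70, 15, 68, 82, 43]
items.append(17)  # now [36, 25, 23, 57, 70, 15, 68, 82, 43, 17]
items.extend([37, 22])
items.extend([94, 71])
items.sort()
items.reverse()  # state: [94, 82, 71, 70, 68, 57, 43, 37, 36, 25, 23, 22, 17, 15]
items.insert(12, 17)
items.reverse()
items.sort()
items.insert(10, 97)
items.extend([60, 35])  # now [15, 17, 17, 22, 23, 25, 36, 37, 43, 57, 97, 68, 70, 71, 82, 94, 60, 35]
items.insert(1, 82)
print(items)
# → [15, 82, 17, 17, 22, 23, 25, 36, 37, 43, 57, 97, 68, 70, 71, 82, 94, 60, 35]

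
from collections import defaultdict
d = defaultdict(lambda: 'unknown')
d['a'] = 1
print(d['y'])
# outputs unknown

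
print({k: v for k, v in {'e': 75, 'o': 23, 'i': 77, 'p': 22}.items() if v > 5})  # {'e': 75, 'o': 23, 'i': 77, 'p': 22}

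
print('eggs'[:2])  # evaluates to eg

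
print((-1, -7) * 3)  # (-1, -7, -1, -7, -1, -7)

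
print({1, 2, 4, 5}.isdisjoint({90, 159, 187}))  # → True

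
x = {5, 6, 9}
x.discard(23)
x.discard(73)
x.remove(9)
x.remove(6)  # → {5}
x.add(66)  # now {5, 66}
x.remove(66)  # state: {5}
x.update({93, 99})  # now {5, 93, 99}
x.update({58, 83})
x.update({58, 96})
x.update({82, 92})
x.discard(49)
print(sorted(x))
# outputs [5, 58, 82, 83, 92, 93, 96, 99]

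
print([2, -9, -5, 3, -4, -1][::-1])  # [-1, -4, 3, -5, -9, 2]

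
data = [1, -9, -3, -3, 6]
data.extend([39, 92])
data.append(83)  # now [1, -9, -3, -3, 6, 39, 92, 83]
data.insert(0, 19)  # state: [19, 1, -9, -3, -3, 6, 39, 92, 83]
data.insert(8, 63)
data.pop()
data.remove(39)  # [19, 1, -9, -3, -3, 6, 92, 63]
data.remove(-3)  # [19, 1, -9, -3, 6, 92, 63]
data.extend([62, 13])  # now [19, 1, -9, -3, 6, 92, 63, 62, 13]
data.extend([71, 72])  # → [19, 1, -9, -3, 6, 92, 63, 62, 13, 71, 72]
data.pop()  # 72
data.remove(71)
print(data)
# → [19, 1, -9, -3, 6, 92, 63, 62, 13]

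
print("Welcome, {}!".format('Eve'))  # Welcome, Eve!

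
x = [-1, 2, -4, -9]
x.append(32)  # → [-1, 2, -4, -9, 32]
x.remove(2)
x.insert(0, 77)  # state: [77, -1, -4, -9, 32]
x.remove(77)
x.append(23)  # [-1, -4, -9, 32, 23]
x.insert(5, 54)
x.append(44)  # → [-1, -4, -9, 32, 23, 54, 44]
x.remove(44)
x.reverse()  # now [54, 23, 32, -9, -4, -1]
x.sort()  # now [-9, -4, -1, 23, 32, 54]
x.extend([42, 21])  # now [-9, -4, -1, 23, 32, 54, 42, 21]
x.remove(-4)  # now [-9, -1, 23, 32, 54, 42, 21]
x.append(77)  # [-9, -1, 23, 32, 54, 42, 21, 77]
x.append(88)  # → [-9, -1, 23, 32, 54, 42, 21, 77, 88]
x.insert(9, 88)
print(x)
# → [-9, -1, 23, 32, 54, 42, 21, 77, 88, 88]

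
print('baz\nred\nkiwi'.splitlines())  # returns ['baz', 'red', 'kiwi']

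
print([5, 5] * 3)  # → [5, 5, 5, 5, 5, 5]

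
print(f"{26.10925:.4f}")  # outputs 26.1092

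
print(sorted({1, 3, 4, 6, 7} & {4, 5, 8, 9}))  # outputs [4]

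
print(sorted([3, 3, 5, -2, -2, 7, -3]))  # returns [-3, -2, -2, 3, 3, 5, 7]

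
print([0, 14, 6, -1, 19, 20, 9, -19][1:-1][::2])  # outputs [14, -1, 20]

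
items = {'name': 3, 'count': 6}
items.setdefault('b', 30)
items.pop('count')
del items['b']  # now {'name': 3}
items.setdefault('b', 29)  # 29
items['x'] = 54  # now {'name': 3, 'b': 29, 'x': 54}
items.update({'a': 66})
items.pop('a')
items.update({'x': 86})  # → {'name': 3, 'b': 29, 'x': 86}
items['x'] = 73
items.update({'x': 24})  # {'name': 3, 'b': 29, 'x': 24}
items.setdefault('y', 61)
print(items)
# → {'name': 3, 'b': 29, 'x': 24, 'y': 61}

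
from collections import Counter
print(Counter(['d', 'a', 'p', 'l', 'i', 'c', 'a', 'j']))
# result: Counter({'a': 2, 'd': 1, 'p': 1, 'l': 1, 'i': 1, 'c': 1, 'j': 1})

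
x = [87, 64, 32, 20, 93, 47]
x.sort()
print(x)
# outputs [20, 32, 47, 64, 87, 93]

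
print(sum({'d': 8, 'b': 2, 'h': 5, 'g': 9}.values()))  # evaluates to 24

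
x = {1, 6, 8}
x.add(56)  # {1, 6, 8, 56}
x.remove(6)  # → {1, 8, 56}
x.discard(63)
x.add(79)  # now {1, 8, 56, 79}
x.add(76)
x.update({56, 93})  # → {1, 8, 56, 76, 79, 93}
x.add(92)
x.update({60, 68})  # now {1, 8, 56, 60, 68, 76, 79, 92, 93}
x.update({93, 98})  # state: {1, 8, 56, 60, 68, 76, 79, 92, 93, 98}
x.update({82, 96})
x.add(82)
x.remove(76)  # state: {1, 8, 56, 60, 68, 79, 82, 92, 93, 96, 98}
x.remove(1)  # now {8, 56, 60, 68, 79, 82, 92, 93, 96, 98}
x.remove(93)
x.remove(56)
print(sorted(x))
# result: [8, 60, 68, 79, 82, 92, 96, 98]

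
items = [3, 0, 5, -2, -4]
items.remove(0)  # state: [3, 5, -2, -4]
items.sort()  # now [-4, -2, 3, 5]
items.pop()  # 5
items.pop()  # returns 3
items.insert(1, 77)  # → [-4, 77, -2]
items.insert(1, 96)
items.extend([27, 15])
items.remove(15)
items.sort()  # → [-4, -2, 27, 77, 96]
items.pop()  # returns 96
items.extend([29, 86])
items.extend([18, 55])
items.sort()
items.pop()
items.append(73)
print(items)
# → [-4, -2, 18, 27, 29, 55, 77, 73]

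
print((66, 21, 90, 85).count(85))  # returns 1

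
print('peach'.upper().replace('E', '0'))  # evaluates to P0ACH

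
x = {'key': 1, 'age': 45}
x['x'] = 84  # {'key': 1, 'age': 45, 'x': 84}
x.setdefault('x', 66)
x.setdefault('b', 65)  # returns 65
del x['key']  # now {'age': 45, 'x': 84, 'b': 65}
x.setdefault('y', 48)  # 48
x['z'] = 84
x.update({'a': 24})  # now {'age': 45, 'x': 84, 'b': 65, 'y': 48, 'z': 84, 'a': 24}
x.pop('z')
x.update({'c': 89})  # {'age': 45, 'x': 84, 'b': 65, 'y': 48, 'a': 24, 'c': 89}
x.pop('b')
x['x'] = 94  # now {'age': 45, 'x': 94, 'y': 48, 'a': 24, 'c': 89}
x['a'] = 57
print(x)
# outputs {'age': 45, 'x': 94, 'y': 48, 'a': 57, 'c': 89}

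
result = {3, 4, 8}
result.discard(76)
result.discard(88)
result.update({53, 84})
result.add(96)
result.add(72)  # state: {3, 4, 8, 53, 72, 84, 96}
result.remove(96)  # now {3, 4, 8, 53, 72, 84}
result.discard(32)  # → {3, 4, 8, 53, 72, 84}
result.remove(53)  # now {3, 4, 8, 72, 84}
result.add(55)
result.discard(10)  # {3, 4, 8, 55, 72, 84}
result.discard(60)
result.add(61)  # {3, 4, 8, 55, 61, 72, 84}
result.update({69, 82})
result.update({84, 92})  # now {3, 4, 8, 55, 61, 69, 72, 82, 84, 92}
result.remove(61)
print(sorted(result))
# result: [3, 4, 8, 55, 69, 72, 82, 84, 92]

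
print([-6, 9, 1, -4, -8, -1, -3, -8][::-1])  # [-8, -3, -1, -8, -4, 1, 9, -6]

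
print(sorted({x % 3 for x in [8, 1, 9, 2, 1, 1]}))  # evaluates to [0, 1, 2]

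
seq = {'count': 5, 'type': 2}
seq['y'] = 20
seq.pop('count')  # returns 5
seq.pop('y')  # 20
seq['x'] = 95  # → {'type': 2, 'x': 95}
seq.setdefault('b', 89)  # 89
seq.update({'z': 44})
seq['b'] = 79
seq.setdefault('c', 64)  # 64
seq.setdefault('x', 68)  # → 95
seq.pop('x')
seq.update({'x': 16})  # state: {'type': 2, 'b': 79, 'z': 44, 'c': 64, 'x': 16}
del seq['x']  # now {'type': 2, 'b': 79, 'z': 44, 'c': 64}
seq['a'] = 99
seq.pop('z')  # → 44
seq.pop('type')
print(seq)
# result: {'b': 79, 'c': 64, 'a': 99}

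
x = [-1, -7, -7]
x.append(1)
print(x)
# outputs [-1, -7, -7, 1]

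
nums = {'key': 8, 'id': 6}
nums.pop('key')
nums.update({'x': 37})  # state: {'id': 6, 'x': 37}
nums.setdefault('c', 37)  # 37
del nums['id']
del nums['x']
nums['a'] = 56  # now {'c': 37, 'a': 56}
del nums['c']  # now {'a': 56}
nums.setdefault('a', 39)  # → 56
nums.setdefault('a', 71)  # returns 56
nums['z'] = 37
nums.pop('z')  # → 37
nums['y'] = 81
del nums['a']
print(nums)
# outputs {'y': 81}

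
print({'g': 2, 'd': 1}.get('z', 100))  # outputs 100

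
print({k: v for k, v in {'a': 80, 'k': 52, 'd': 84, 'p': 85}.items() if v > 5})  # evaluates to {'a': 80, 'k': 52, 'd': 84, 'p': 85}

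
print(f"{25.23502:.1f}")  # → 25.2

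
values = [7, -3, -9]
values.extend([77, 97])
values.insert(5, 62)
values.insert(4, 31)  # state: [7, -3, -9, 77, 31, 97, 62]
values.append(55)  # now [7, -3, -9, 77, 31, 97, 62, 55]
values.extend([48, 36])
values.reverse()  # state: [36, 48, 55, 62, 97, 31, 77, -9, -3, 7]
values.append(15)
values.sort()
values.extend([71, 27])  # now [-9, -3, 7, 15, 31, 36, 48, 55, 62, 77, 97, 71, 27]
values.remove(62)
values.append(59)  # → [-9, -3, 7, 15, 31, 36, 48, 55, 77, 97, 71, 27, 59]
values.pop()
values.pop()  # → 27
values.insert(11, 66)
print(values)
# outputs [-9, -3, 7, 15, 31, 36, 48, 55, 77, 97, 71, 66]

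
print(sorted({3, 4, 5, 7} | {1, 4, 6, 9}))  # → [1, 3, 4, 5, 6, 7, 9]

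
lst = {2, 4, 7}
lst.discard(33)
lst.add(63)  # {2, 4, 7, 63}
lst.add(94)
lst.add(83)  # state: {2, 4, 7, 63, 83, 94}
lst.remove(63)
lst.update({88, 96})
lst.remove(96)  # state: {2, 4, 7, 83, 88, 94}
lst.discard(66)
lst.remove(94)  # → {2, 4, 7, 83, 88}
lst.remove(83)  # {2, 4, 7, 88}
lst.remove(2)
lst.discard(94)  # {4, 7, 88}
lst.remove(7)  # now {4, 88}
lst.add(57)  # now {4, 57, 88}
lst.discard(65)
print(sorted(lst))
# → [4, 57, 88]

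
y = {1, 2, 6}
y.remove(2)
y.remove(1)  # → {6}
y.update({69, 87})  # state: {6, 69, 87}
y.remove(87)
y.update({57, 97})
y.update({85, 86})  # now {6, 57, 69, 85, 86, 97}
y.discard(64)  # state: {6, 57, 69, 85, 86, 97}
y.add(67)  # {6, 57, 67, 69, 85, 86, 97}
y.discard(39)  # {6, 57, 67, 69, 85, 86, 97}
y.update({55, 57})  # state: {6, 55, 57, 67, 69, 85, 86, 97}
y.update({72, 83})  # {6, 55, 57, 67, 69, 72, 83, 85, 86, 97}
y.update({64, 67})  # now {6, 55, 57, 64, 67, 69, 72, 83, 85, 86, 97}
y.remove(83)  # {6, 55, 57, 64, 67, 69, 72, 85, 86, 97}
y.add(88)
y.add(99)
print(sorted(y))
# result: [6, 55, 57, 64, 67, 69, 72, 85, 86, 88, 97, 99]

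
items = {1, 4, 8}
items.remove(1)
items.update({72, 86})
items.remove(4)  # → {8, 72, 86}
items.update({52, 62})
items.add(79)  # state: {8, 52, 62, 72, 79, 86}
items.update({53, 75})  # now {8, 52, 53, 62, 72, 75, 79, 86}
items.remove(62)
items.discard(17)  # {8, 52, 53, 72, 75, 79, 86}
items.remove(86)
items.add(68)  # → {8, 52, 53, 68, 72, 75, 79}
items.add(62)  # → {8, 52, 53, 62, 68, 72, 75, 79}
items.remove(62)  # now {8, 52, 53, 68, 72, 75, 79}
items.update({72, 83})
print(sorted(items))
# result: [8, 52, 53, 68, 72, 75, 79, 83]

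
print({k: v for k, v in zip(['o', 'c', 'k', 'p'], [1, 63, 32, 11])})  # {'o': 1, 'c': 63, 'k': 32, 'p': 11}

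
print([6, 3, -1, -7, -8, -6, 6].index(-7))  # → 3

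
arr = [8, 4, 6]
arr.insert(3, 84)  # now [8, 4, 6, 84]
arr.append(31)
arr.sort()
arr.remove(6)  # [4, 8, 31, 84]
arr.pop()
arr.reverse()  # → [31, 8, 4]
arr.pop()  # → 4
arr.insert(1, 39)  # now [31, 39, 8]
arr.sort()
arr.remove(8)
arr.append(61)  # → [31, 39, 61]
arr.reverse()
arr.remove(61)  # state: [39, 31]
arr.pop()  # 31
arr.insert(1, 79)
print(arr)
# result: [39, 79]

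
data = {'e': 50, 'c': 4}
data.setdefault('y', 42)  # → 42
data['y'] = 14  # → {'e': 50, 'c': 4, 'y': 14}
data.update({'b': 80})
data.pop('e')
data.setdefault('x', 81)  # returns 81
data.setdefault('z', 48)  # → 48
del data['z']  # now {'c': 4, 'y': 14, 'b': 80, 'x': 81}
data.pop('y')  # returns 14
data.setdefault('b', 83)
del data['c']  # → {'b': 80, 'x': 81}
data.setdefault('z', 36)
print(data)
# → {'b': 80, 'x': 81, 'z': 36}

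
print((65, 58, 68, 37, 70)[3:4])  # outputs (37,)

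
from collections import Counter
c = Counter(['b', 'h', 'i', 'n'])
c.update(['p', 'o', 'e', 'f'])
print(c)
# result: Counter({'b': 1, 'h': 1, 'i': 1, 'n': 1, 'p': 1, 'o': 1, 'e': 1, 'f': 1})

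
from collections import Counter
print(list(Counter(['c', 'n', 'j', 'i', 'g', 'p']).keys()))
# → ['c', 'n', 'j', 'i', 'g', 'p']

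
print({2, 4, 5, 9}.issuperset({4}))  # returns True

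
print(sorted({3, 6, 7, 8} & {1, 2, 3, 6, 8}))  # [3, 6, 8]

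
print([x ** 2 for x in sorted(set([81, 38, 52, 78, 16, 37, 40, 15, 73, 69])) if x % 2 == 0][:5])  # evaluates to [256, 1444, 1600, 2704, 6084]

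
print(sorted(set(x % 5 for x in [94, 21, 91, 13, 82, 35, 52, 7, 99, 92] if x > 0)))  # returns [0, 1, 2, 3, 4]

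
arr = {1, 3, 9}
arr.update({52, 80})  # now {1, 3, 9, 52, 80}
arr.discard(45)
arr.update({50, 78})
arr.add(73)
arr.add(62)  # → {1, 3, 9, 50, 52, 62, 73, 78, 80}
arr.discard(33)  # {1, 3, 9, 50, 52, 62, 73, 78, 80}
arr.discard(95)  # {1, 3, 9, 50, 52, 62, 73, 78, 80}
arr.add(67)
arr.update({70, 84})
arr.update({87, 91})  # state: {1, 3, 9, 50, 52, 62, 67, 70, 73, 78, 80, 84, 87, 91}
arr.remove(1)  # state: {3, 9, 50, 52, 62, 67, 70, 73, 78, 80, 84, 87, 91}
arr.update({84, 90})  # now {3, 9, 50, 52, 62, 67, 70, 73, 78, 80, 84, 87, 90, 91}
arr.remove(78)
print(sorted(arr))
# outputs [3, 9, 50, 52, 62, 67, 70, 73, 80, 84, 87, 90, 91]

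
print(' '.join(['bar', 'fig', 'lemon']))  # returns bar fig lemon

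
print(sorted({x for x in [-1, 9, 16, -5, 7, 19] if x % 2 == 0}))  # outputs [16]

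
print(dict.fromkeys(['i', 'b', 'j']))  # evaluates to {'i': None, 'b': None, 'j': None}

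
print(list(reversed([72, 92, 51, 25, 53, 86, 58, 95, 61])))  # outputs [61, 95, 58, 86, 53, 25, 51, 92, 72]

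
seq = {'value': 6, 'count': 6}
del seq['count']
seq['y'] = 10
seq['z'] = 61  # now {'value': 6, 'y': 10, 'z': 61}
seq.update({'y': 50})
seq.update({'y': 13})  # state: {'value': 6, 'y': 13, 'z': 61}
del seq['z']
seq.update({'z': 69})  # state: {'value': 6, 'y': 13, 'z': 69}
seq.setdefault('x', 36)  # 36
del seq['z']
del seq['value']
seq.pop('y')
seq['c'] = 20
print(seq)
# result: {'x': 36, 'c': 20}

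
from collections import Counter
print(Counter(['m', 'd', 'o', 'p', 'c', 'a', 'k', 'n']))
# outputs Counter({'m': 1, 'd': 1, 'o': 1, 'p': 1, 'c': 1, 'a': 1, 'k': 1, 'n': 1})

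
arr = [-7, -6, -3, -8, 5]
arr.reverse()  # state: [5, -8, -3, -6, -7]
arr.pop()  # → -7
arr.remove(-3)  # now [5, -8, -6]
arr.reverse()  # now [-6, -8, 5]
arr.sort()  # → [-8, -6, 5]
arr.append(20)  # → [-8, -6, 5, 20]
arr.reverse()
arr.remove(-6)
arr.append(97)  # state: [20, 5, -8, 97]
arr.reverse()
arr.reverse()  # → [20, 5, -8, 97]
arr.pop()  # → 97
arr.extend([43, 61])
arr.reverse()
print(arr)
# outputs [61, 43, -8, 5, 20]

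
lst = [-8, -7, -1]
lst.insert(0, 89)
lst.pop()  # -1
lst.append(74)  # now [89, -8, -7, 74]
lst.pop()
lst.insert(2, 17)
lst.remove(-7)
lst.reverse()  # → [17, -8, 89]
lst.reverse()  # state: [89, -8, 17]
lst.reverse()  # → [17, -8, 89]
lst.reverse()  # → [89, -8, 17]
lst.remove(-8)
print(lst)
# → [89, 17]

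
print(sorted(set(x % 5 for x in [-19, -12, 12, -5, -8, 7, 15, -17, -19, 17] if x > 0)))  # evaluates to [0, 2]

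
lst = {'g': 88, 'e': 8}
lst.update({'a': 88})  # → {'g': 88, 'e': 8, 'a': 88}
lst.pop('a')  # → 88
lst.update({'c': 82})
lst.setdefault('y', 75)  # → 75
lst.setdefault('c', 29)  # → 82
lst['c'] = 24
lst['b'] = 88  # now {'g': 88, 'e': 8, 'c': 24, 'y': 75, 'b': 88}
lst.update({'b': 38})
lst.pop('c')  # 24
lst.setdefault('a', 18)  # 18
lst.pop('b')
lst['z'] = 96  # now {'g': 88, 'e': 8, 'y': 75, 'a': 18, 'z': 96}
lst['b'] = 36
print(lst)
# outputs {'g': 88, 'e': 8, 'y': 75, 'a': 18, 'z': 96, 'b': 36}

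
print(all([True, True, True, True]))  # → True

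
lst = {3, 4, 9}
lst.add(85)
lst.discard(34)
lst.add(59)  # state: {3, 4, 9, 59, 85}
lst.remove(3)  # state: {4, 9, 59, 85}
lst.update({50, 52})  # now {4, 9, 50, 52, 59, 85}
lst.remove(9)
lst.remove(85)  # {4, 50, 52, 59}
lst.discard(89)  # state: {4, 50, 52, 59}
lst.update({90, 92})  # {4, 50, 52, 59, 90, 92}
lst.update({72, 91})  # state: {4, 50, 52, 59, 72, 90, 91, 92}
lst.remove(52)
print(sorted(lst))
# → [4, 50, 59, 72, 90, 91, 92]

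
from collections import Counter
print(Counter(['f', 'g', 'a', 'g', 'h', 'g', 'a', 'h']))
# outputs Counter({'g': 3, 'a': 2, 'h': 2, 'f': 1})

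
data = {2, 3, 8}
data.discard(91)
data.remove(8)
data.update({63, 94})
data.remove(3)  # {2, 63, 94}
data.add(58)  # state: {2, 58, 63, 94}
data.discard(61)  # {2, 58, 63, 94}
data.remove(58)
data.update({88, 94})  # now {2, 63, 88, 94}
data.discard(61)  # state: {2, 63, 88, 94}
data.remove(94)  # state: {2, 63, 88}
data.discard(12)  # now {2, 63, 88}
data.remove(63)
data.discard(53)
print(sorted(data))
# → [2, 88]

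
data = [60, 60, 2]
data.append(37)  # [60, 60, 2, 37]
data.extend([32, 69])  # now [60, 60, 2, 37, 32, 69]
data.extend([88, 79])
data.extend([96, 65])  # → [60, 60, 2, 37, 32, 69, 88, 79, 96, 65]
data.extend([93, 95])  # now [60, 60, 2, 37, 32, 69, 88, 79, 96, 65, 93, 95]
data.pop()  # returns 95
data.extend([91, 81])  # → [60, 60, 2, 37, 32, 69, 88, 79, 96, 65, 93, 91, 81]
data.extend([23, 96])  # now [60, 60, 2, 37, 32, 69, 88, 79, 96, 65, 93, 91, 81, 23, 96]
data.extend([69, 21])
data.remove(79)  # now [60, 60, 2, 37, 32, 69, 88, 96, 65, 93, 91, 81, 23, 96, 69, 21]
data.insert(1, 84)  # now [60, 84, 60, 2, 37, 32, 69, 88, 96, 65, 93, 91, 81, 23, 96, 69, 21]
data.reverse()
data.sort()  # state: [2, 21, 23, 32, 37, 60, 60, 65, 69, 69, 81, 84, 88, 91, 93, 96, 96]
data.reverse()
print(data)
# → [96, 96, 93, 91, 88, 84, 81, 69, 69, 65, 60, 60, 37, 32, 23, 21, 2]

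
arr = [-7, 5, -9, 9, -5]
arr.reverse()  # [-5, 9, -9, 5, -7]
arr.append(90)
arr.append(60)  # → [-5, 9, -9, 5, -7, 90, 60]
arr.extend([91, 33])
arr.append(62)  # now [-5, 9, -9, 5, -7, 90, 60, 91, 33, 62]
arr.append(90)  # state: [-5, 9, -9, 5, -7, 90, 60, 91, 33, 62, 90]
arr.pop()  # 90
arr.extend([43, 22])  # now [-5, 9, -9, 5, -7, 90, 60, 91, 33, 62, 43, 22]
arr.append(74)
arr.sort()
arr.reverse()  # [91, 90, 74, 62, 60, 43, 33, 22, 9, 5, -5, -7, -9]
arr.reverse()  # [-9, -7, -5, 5, 9, 22, 33, 43, 60, 62, 74, 90, 91]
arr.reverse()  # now [91, 90, 74, 62, 60, 43, 33, 22, 9, 5, -5, -7, -9]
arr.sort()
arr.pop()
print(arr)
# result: [-9, -7, -5, 5, 9, 22, 33, 43, 60, 62, 74, 90]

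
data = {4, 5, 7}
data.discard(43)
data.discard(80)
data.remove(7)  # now {4, 5}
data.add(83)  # {4, 5, 83}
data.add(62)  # {4, 5, 62, 83}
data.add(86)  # {4, 5, 62, 83, 86}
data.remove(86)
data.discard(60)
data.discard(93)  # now {4, 5, 62, 83}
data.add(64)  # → {4, 5, 62, 64, 83}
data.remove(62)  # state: {4, 5, 64, 83}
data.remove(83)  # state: {4, 5, 64}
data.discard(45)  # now {4, 5, 64}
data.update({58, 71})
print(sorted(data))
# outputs [4, 5, 58, 64, 71]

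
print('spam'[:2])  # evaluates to sp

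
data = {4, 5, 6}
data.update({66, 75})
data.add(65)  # {4, 5, 6, 65, 66, 75}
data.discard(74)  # {4, 5, 6, 65, 66, 75}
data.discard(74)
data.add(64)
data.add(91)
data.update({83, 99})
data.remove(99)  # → {4, 5, 6, 64, 65, 66, 75, 83, 91}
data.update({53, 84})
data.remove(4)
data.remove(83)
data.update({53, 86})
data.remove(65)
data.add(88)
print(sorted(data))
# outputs [5, 6, 53, 64, 66, 75, 84, 86, 88, 91]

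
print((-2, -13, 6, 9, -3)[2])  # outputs 6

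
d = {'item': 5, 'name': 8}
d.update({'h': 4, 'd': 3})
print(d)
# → {'item': 5, 'name': 8, 'h': 4, 'd': 3}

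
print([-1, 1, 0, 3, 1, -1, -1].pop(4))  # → 1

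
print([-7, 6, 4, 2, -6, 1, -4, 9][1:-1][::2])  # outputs [6, 2, 1]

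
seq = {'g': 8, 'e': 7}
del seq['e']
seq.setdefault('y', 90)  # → 90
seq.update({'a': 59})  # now {'g': 8, 'y': 90, 'a': 59}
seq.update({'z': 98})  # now {'g': 8, 'y': 90, 'a': 59, 'z': 98}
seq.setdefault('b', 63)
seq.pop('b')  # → 63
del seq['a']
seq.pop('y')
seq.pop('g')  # 8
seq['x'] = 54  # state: {'z': 98, 'x': 54}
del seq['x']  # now {'z': 98}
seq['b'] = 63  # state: {'z': 98, 'b': 63}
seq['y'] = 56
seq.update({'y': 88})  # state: {'z': 98, 'b': 63, 'y': 88}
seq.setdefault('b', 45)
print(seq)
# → {'z': 98, 'b': 63, 'y': 88}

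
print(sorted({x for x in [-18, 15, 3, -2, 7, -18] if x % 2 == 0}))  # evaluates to [-18, -2]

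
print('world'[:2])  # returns wo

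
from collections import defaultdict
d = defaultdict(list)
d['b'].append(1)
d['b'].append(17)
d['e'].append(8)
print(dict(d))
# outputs {'b': [1, 17], 'e': [8]}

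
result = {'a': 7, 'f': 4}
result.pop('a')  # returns 7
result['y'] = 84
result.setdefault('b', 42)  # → 42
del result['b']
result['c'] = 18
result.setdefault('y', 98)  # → 84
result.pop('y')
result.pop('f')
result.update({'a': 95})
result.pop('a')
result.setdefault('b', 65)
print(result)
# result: {'c': 18, 'b': 65}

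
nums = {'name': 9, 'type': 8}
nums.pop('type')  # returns 8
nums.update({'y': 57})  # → {'name': 9, 'y': 57}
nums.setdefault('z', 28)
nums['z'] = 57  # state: {'name': 9, 'y': 57, 'z': 57}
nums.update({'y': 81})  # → {'name': 9, 'y': 81, 'z': 57}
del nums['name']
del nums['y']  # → {'z': 57}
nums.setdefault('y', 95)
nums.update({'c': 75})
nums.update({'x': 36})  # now {'z': 57, 'y': 95, 'c': 75, 'x': 36}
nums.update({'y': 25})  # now {'z': 57, 'y': 25, 'c': 75, 'x': 36}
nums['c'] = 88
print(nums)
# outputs {'z': 57, 'y': 25, 'c': 88, 'x': 36}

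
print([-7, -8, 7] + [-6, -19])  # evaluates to [-7, -8, 7, -6, -19]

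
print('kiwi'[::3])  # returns ki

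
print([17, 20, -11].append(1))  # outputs None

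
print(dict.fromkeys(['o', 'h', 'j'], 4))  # {'o': 4, 'h': 4, 'j': 4}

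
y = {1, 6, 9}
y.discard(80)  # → {1, 6, 9}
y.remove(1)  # {6, 9}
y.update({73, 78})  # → {6, 9, 73, 78}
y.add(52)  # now {6, 9, 52, 73, 78}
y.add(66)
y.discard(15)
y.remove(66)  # {6, 9, 52, 73, 78}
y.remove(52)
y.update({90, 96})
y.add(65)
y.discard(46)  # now {6, 9, 65, 73, 78, 90, 96}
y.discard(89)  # {6, 9, 65, 73, 78, 90, 96}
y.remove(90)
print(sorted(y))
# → [6, 9, 65, 73, 78, 96]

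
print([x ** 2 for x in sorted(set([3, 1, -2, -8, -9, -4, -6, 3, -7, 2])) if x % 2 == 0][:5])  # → [64, 36, 16, 4, 4]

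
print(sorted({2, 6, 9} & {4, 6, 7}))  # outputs [6]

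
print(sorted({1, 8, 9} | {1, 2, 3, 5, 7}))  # [1, 2, 3, 5, 7, 8, 9]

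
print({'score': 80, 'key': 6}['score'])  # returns 80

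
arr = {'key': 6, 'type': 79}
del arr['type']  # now {'key': 6}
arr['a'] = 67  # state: {'key': 6, 'a': 67}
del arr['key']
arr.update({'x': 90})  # {'a': 67, 'x': 90}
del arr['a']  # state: {'x': 90}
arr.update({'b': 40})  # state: {'x': 90, 'b': 40}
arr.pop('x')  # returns 90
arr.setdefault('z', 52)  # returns 52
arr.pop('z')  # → 52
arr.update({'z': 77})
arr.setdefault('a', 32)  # 32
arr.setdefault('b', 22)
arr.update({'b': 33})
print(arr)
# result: {'b': 33, 'z': 77, 'a': 32}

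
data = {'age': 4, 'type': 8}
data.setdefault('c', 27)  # 27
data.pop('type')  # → 8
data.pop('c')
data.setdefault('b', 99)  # 99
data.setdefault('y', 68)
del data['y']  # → {'age': 4, 'b': 99}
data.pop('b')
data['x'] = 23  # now {'age': 4, 'x': 23}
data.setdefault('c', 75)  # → 75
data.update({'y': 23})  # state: {'age': 4, 'x': 23, 'c': 75, 'y': 23}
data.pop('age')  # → 4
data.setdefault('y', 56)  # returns 23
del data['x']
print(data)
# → {'c': 75, 'y': 23}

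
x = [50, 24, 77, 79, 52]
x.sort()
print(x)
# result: [24, 50, 52, 77, 79]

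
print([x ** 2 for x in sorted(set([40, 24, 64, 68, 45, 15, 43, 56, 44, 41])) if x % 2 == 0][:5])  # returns [576, 1600, 1936, 3136, 4096]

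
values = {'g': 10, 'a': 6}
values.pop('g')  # 10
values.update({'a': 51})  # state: {'a': 51}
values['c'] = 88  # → {'a': 51, 'c': 88}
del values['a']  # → {'c': 88}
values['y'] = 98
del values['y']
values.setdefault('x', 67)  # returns 67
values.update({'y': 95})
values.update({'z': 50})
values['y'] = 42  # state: {'c': 88, 'x': 67, 'y': 42, 'z': 50}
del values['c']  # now {'x': 67, 'y': 42, 'z': 50}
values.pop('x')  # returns 67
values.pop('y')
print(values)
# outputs {'z': 50}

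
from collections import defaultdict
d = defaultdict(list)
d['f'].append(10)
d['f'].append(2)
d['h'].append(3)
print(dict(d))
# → {'f': [10, 2], 'h': [3]}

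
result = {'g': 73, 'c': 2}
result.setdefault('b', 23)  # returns 23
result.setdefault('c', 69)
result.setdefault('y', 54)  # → 54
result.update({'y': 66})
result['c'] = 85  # {'g': 73, 'c': 85, 'b': 23, 'y': 66}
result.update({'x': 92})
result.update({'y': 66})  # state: {'g': 73, 'c': 85, 'b': 23, 'y': 66, 'x': 92}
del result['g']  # {'c': 85, 'b': 23, 'y': 66, 'x': 92}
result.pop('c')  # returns 85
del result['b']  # {'y': 66, 'x': 92}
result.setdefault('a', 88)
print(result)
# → {'y': 66, 'x': 92, 'a': 88}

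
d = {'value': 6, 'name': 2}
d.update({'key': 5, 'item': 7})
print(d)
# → {'value': 6, 'name': 2, 'key': 5, 'item': 7}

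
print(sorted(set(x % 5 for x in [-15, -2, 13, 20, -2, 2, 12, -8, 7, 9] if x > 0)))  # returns [0, 2, 3, 4]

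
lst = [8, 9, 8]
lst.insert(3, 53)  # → [8, 9, 8, 53]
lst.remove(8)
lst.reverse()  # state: [53, 8, 9]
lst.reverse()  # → [9, 8, 53]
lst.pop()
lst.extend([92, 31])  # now [9, 8, 92, 31]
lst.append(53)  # [9, 8, 92, 31, 53]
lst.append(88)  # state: [9, 8, 92, 31, 53, 88]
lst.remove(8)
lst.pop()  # 88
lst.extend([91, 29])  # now [9, 92, 31, 53, 91, 29]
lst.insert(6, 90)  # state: [9, 92, 31, 53, 91, 29, 90]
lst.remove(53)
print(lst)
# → [9, 92, 31, 91, 29, 90]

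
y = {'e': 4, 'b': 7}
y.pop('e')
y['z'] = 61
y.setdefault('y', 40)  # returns 40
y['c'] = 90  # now {'b': 7, 'z': 61, 'y': 40, 'c': 90}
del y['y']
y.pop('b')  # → 7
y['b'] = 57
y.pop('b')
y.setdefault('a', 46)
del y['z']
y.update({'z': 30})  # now {'c': 90, 'a': 46, 'z': 30}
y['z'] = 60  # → {'c': 90, 'a': 46, 'z': 60}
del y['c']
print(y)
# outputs {'a': 46, 'z': 60}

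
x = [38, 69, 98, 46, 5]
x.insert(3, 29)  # [38, 69, 98, 29, 46, 5]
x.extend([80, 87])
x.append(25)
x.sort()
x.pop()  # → 98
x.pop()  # 87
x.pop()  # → 80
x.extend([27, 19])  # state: [5, 25, 29, 38, 46, 69, 27, 19]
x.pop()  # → 19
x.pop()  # 27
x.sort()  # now [5, 25, 29, 38, 46, 69]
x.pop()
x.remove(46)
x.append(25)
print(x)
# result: [5, 25, 29, 38, 25]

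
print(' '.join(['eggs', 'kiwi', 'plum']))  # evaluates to eggs kiwi plum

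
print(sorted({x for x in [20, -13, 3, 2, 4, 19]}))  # [-13, 2, 3, 4, 19, 20]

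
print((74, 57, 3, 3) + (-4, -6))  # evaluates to (74, 57, 3, 3, -4, -6)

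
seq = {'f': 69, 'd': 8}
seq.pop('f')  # 69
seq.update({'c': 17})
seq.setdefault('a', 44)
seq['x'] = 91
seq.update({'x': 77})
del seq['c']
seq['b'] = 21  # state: {'d': 8, 'a': 44, 'x': 77, 'b': 21}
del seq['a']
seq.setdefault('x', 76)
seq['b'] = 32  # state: {'d': 8, 'x': 77, 'b': 32}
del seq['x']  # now {'d': 8, 'b': 32}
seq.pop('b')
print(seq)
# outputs {'d': 8}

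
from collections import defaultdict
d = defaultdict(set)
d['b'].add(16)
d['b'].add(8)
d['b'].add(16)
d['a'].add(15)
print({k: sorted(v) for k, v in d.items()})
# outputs {'b': [8, 16], 'a': [15]}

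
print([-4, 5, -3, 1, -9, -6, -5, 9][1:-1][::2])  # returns [5, 1, -6]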